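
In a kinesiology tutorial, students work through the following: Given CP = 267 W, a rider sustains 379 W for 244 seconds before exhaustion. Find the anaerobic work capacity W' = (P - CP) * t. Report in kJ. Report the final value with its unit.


Excess power = 379 - 267 = 112 W
Work above CP = 112 * 244 = 27328 J
W' = 27.328 kJ

27.328 kJ


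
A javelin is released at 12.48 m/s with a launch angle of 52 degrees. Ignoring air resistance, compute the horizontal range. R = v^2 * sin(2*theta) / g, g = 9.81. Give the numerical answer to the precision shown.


Launch speed squared = 155.7504
sin(2 * 52 deg) = 0.970296
Range = 155.7504 * 0.970296 / 9.81
= 15.405 m

15.405 m


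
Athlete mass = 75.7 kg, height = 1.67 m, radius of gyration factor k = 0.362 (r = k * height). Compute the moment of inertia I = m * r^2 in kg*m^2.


r = k * height = 0.362 * 1.67 = 0.60454 m
r^2 = 0.60454^2 = 0.365469
I = 75.7 * 0.365469 = 27.666 kg*m^2

27.666 kg*m^2


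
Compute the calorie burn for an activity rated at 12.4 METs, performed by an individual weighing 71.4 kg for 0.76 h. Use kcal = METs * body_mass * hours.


Product of METs and mass = 12.4 * 71.4 = 885.36
Total kcal = 885.36 * 0.76 = 672.87 kcal

672.87 kcal


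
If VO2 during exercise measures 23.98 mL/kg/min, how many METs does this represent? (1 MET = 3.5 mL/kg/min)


METs = VO2 / 3.5 = 23.98 / 3.5 = 6.85

6.85 METs


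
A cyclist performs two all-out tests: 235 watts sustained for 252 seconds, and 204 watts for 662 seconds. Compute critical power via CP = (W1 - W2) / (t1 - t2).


W1 = P1 * t1 = 235 * 252 = 59220 J
W2 = P2 * t2 = 204 * 662 = 135048 J
CP = (59220 - 135048) / (252 - 662)
= 184.95 W

184.95 W


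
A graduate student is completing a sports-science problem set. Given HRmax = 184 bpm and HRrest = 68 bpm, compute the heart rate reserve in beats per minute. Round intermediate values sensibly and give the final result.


Heart rate reserve = maximum HR minus resting HR
HRR = 184 - 68 = 116 bpm

116 bpm


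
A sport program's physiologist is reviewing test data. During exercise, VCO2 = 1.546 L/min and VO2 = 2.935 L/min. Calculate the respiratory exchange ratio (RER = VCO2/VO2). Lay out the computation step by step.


RER = VCO2 / VO2
= 1.546 / 2.935
= 0.5267

0.5267


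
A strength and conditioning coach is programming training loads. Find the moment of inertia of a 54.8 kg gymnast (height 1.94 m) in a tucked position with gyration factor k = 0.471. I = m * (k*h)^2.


Radius of gyration = 0.471 * 1.94 = 0.91374 m
I = 54.8 * 0.91374^2
= 54.8 * 0.834921
= 45.754 kg*m^2

45.754 kg*m^2


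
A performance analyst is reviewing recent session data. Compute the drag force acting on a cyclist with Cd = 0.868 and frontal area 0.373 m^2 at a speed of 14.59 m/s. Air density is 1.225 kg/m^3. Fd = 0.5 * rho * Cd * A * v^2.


Step 1: v^2 = 212.8681
Step 2: Fd = 0.5 * 1.225 * 0.868 * 0.373 * 212.8681
= 42.213 N

42.213 N


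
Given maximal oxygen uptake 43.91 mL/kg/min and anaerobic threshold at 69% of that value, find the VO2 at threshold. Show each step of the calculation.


Percentage as decimal = 0.69
VO2 at AT = 43.91 * 0.69 = 30.3 mL/kg/min

30.3 mL/kg/min


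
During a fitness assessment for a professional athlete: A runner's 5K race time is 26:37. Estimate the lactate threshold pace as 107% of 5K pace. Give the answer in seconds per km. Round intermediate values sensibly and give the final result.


Total race time = 26*60 + 37 = 1597 seconds
5K pace = 1597 / 5 = 319.4 sec/km
LT pace = 319.4 * 1.07 = 341.76 sec/km

341.76 s/km


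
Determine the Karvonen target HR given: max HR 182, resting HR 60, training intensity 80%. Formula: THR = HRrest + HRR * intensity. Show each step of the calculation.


HRR = HRmax - HRrest = 182 - 60 = 122
THR = 60 + 122 * 0.8
= 157.6 bpm

157.6 bpm


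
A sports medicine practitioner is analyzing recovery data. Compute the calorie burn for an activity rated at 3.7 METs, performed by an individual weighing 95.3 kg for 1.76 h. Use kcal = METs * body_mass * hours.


Product of METs and mass = 3.7 * 95.3 = 352.61
Total kcal = 352.61 * 1.76 = 620.59 kcal

620.59 kcal


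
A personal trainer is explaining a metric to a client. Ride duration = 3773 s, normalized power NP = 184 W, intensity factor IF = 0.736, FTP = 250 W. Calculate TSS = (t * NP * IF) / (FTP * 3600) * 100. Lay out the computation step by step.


Numerator = 3773 * 184 * 0.736 = 510954.752
Denominator = 250 * 3600 = 900000
TSS = 510954.752 / 900000 * 100
= 56.77

56.77 TSS


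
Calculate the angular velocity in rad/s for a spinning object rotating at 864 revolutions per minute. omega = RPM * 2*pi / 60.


omega = RPM * 2*pi / 60
= 864 * 6.28318531 / 60
= 90.478 rad/s

90.478 rad/s


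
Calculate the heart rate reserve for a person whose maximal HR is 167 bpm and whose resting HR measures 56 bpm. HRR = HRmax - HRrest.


HRmax = 167 bpm
HRrest = 56 bpm
HRR = 167 - 56 = 111 bpm

111 bpm


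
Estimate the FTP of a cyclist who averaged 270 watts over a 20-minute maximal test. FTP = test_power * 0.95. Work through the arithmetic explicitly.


FTP = 270 * 0.95 = 256.5 W

256.5 W


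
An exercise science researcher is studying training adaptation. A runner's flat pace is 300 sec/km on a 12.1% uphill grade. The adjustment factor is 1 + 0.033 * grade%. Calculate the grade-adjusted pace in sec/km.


Factor = 1 + 0.033 * 12.1 = 1.3993
Adjusted pace = 300 * 1.3993
= 419.79 sec/km

419.79 s/km


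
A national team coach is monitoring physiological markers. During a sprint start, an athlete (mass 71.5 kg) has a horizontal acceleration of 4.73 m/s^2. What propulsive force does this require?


Propulsive force = mass * acceleration
= 71.5 kg * 4.73 m/s^2
= 338.2 N

338.2 N


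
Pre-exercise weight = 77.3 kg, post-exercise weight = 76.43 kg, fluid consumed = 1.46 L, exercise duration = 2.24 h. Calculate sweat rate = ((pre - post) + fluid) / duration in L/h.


Weight loss = 77.3 - 76.43 = 0.87 kg (approx L)
Total sweat = 0.87 + 1.46 = 2.33 L
Sweat rate = 2.33 / 2.24 = 1.04 L/h

1.04 L/h


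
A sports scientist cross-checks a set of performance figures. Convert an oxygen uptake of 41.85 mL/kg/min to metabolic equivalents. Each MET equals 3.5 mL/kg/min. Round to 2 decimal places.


One MET = 3.5 mL/kg/min
Number of METs = 41.85 / 3.5
= 11.96 METs

11.96 METs


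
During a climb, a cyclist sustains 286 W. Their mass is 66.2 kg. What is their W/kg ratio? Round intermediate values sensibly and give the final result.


Power-to-weight = 286 W / 66.2 kg
= 4.32 W/kg

4.32 W/kg


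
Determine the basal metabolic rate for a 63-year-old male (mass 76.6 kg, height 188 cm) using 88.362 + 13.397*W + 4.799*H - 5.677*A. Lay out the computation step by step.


BMR = 88.362 + 13.397*76.6 + 4.799*188 - 5.677*63
= 1659.13 kcal/day

1659.13 kcal/day


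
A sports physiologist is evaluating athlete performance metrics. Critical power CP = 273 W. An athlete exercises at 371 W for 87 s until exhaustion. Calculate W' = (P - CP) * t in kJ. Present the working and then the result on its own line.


P - CP = 371 - 273 = 98 W
W' = 98 * 87 = 8526 J
= 8526 / 1000 = 8.526 kJ

8.526 kJ


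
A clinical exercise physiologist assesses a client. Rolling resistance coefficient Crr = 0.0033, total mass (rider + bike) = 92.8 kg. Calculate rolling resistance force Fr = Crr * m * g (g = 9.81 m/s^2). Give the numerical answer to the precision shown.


Fr = Crr * m * g
= 0.0033 * 92.8 * 9.81
= 3.004 N

3.004 N


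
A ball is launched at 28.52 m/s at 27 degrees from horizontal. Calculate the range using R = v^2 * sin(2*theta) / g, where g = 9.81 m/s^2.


sin(2 * 27) = sin(54) = 0.809017
v^2 = 28.52^2 = 813.3904
R = 813.3904 * 0.809017 / 9.81
= 67.079 m

67.079 m


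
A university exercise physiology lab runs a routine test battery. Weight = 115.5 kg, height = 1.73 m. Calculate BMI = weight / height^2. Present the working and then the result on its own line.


height^2 = 1.73^2 = 2.9929
BMI = 115.5 / 2.9929 = 38.59 kg/m^2

38.59 kg/m^2


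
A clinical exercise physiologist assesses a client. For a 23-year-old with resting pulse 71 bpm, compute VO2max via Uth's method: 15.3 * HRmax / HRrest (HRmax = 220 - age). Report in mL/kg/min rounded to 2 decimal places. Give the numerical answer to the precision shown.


Step 1: HRmax = 220 - 23 = 197 bpm
Step 2: Ratio = 197 / 71 = 2.7746
Step 3: VO2max = 15.3 * 2.7746 = 42.45 mL/kg/min

42.45 mL/kg/min


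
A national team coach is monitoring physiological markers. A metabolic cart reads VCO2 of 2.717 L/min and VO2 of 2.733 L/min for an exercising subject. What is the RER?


RER = VCO2 / VO2 = 2.717 / 2.733 = 0.9941

0.9941


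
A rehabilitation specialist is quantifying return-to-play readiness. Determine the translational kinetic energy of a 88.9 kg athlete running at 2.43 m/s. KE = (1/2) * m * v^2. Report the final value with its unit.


KE = 0.5 * m * v^2
= 0.5 * 88.9 * 2.43^2
= 0.5 * 88.9 * 5.9049
= 262.47 J

262.47 J


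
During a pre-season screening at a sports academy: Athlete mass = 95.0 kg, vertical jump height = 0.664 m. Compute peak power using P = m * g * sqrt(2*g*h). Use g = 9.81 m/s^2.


sqrt(2 * 9.81 * 0.664) = sqrt(13.02768) = 3.609388 m/s
P = 95.0 * 9.81 * 3.609388
= 3363.77 W

3363.77 W


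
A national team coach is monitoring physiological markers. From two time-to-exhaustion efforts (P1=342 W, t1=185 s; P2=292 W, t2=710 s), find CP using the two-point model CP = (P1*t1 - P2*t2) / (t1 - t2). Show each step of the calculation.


Work in trial 1 = 63270 J
Work in trial 2 = 207320 J
Delta work = -144050 J
Delta time = -525 s
CP = -144050 / -525 = 274.38 W

274.38 W


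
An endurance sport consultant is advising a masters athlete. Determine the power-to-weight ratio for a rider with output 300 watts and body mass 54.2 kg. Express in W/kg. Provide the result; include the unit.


P/W = 300 / 54.2 = 5.535 W/kg

5.535 W/kg


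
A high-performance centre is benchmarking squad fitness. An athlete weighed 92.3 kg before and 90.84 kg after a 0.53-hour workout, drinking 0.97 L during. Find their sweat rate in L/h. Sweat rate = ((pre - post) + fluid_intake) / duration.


Body mass change = 1.46 kg
Total sweat loss = 1.46 + 0.97 = 2.43 L
Rate = 2.43 / 0.53 = 4.585 L/h

4.585 L/h


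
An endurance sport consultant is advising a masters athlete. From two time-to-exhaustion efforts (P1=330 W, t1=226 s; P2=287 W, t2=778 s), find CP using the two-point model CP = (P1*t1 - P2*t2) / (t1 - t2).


Work in trial 1 = 74580 J
Work in trial 2 = 223286 J
Delta work = -148706 J
Delta time = -552 s
CP = -148706 / -552 = 269.39 W

269.39 W


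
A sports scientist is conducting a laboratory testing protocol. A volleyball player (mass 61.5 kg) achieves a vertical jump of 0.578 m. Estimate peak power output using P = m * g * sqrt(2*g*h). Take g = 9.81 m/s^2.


2 * g * h = 2 * 9.81 * 0.578 = 11.34036
sqrt(11.34036) = 3.367545 m/s
P = 61.5 * 9.81 * 3.367545 = 2031.69 W

2031.69 W


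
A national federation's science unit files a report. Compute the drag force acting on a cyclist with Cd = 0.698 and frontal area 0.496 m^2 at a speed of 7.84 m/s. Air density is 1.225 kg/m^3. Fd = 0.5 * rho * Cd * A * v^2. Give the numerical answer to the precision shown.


Step 1: v^2 = 61.4656
Step 2: Fd = 0.5 * 1.225 * 0.698 * 0.496 * 61.4656
= 13.034 N

13.034 N


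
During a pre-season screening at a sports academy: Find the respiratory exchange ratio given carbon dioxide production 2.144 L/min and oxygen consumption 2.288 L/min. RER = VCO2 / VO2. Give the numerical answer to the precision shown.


VCO2 = 2.144 L/min
VO2 = 2.288 L/min
RER = 2.144 / 2.288 = 0.9371

0.9371


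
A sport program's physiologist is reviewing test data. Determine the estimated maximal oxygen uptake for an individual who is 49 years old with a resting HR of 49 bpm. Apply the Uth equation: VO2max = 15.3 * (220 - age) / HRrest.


HRmax = 220 - 49 = 171
VO2max = 15.3 * (171 / 49)
= 15.3 * 3.4898
= 53.39 mL/kg/min

53.39 mL/kg/min


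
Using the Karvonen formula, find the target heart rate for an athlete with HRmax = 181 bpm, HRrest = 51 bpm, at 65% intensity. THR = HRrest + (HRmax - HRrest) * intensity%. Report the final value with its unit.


HRR = 181 - 51 = 130
THR = 51 + 130 * 0.65
= 51 + 84.5
= 135.5 bpm

135.5 bpm


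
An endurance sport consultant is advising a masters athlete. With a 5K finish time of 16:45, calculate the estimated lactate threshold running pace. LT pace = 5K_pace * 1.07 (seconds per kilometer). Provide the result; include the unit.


Race duration = 1005 s for 5 km
Average pace = 1005 / 5 = 201.0 s/km
LT pace = 201.0 * 1.07
= 215.07 s/km

215.07 s/km


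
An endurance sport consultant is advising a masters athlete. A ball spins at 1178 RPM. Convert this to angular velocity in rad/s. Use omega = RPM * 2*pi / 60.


omega = 1178 * 2 * pi / 60
= 1178 * 6.28318531 / 60
= 7401.592 / 60
= 123.36 rad/s

123.36 rad/s


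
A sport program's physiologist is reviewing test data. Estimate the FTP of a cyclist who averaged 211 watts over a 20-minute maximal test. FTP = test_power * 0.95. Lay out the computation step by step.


FTP = 211 * 0.95 = 200.45 W

200.45 W


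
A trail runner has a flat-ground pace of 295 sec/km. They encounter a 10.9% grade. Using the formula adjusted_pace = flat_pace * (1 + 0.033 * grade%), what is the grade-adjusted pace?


Grade factor = 1 + 0.033 * 10.9 = 1.3597
Adjusted = 295 * 1.3597 = 401.11 sec/km

401.11 s/km


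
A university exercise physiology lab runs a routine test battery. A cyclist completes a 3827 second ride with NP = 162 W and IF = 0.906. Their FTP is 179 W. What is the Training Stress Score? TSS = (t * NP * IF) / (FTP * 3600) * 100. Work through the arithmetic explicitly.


t * NP * IF = 3827 * 162 * 0.906 = 561696.444
FTP * 3600 = 644400
TSS = (561696.444 / 644400) * 100 = 87.17

87.17 TSS


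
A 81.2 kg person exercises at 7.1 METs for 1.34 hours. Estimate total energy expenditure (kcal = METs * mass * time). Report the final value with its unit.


Energy = METs * mass(kg) * time(h)
= 7.1 * 81.2 * 1.34
= 772.54 kcal

772.54 kcal


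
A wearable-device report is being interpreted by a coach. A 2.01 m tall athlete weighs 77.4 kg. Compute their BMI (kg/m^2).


height^2 = 4.0401 m^2
BMI = 77.4 / 4.0401 = 19.16 kg/m^2

19.16 kg/m^2


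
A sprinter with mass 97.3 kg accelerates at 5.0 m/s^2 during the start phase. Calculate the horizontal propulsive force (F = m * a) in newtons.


F = m * a
= 97.3 * 5.0
= 486.5 N

486.5 N


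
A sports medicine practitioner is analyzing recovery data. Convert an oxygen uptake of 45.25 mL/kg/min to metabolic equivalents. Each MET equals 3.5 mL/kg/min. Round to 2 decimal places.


One MET = 3.5 mL/kg/min
Number of METs = 45.25 / 3.5
= 12.93 METs

12.93 METs


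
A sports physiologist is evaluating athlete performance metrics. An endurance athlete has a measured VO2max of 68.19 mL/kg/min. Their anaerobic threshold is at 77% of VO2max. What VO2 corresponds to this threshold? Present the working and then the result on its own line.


Anaerobic threshold VO2 = VO2max * 77%
= 68.19 * 0.77
= 52.51 mL/kg/min

52.51 mL/kg/min


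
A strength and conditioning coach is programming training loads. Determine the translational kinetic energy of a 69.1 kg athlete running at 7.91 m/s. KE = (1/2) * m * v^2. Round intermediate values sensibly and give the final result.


KE = 0.5 * m * v^2
= 0.5 * 69.1 * 7.91^2
= 0.5 * 69.1 * 62.5681
= 2161.73 J

2161.73 J


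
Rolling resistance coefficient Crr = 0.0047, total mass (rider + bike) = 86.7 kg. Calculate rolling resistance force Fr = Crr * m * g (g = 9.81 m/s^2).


Fr = Crr * m * g
= 0.0047 * 86.7 * 9.81
= 3.997 N

3.997 N


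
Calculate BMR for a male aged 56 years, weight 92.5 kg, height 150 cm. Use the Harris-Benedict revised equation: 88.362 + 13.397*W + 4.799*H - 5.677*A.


Substituting values:
W term = 13.397 * 92.5 = 1239.2225
H term = 4.799 * 150 = 719.85
A term = 5.677 * 56 = 317.912
BMR = 1729.52 kcal/day

1729.52 kcal/day


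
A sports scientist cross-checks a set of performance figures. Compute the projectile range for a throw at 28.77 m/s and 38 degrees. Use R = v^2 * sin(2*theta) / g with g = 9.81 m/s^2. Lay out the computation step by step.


Two times the angle = 76 degrees
sin(76) = 0.970296
R = 827.7129 * 0.970296 / 9.81 = 81.868 m

81.868 m


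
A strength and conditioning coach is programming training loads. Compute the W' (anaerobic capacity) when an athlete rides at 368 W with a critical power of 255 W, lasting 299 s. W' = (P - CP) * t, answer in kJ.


Above-CP power = 113 W
Duration = 299 s
W' = 113 * 299 = 33787 J
Convert: 33787 / 1000 = 33.787 kJ

33.787 kJ


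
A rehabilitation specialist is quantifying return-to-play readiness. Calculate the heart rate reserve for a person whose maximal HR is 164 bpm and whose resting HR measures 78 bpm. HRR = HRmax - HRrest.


HRmax = 164 bpm
HRrest = 78 bpm
HRR = 164 - 78 = 86 bpm

86 bpm


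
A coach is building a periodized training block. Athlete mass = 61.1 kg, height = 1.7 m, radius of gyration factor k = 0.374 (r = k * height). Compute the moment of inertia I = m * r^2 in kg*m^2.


r = k * height = 0.374 * 1.7 = 0.6358 m
r^2 = 0.6358^2 = 0.404242
I = 61.1 * 0.404242 = 24.699 kg*m^2

24.699 kg*m^2


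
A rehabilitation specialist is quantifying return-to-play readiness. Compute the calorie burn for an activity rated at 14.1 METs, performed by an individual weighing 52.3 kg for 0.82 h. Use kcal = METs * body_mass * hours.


Product of METs and mass = 14.1 * 52.3 = 737.43
Total kcal = 737.43 * 0.82 = 604.69 kcal

604.69 kcal


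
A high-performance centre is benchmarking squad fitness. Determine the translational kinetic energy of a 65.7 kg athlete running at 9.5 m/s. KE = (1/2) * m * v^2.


KE = 0.5 * m * v^2
= 0.5 * 65.7 * 9.5^2
= 0.5 * 65.7 * 90.25
= 2964.71 J

2964.71 J


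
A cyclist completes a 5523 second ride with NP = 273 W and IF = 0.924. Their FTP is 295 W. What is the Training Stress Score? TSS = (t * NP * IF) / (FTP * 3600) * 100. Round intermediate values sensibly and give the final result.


t * NP * IF = 5523 * 273 * 0.924 = 1393187.796
FTP * 3600 = 1062000
TSS = (1393187.796 / 1062000) * 100 = 131.19

131.19 TSS


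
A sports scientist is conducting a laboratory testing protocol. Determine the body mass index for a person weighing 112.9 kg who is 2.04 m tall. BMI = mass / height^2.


BMI = mass / height^2
= 112.9 / 2.04^2
= 112.9 / 4.1616
= 27.13 kg/m^2

27.13 kg/m^2


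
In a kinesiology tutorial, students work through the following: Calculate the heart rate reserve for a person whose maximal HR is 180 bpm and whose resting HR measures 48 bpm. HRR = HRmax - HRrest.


HRmax = 180 bpm
HRrest = 48 bpm
HRR = 180 - 48 = 132 bpm

132 bpm


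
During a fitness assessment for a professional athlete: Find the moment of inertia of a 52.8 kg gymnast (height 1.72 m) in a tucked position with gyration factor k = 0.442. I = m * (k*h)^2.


Radius of gyration = 0.442 * 1.72 = 0.76024 m
I = 52.8 * 0.76024^2
= 52.8 * 0.577965
= 30.517 kg*m^2

30.517 kg*m^2


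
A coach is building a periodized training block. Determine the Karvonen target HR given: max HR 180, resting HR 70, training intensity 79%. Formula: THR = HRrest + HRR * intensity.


HRR = HRmax - HRrest = 180 - 70 = 110
THR = 70 + 110 * 0.79
= 156.9 bpm

156.9 bpm


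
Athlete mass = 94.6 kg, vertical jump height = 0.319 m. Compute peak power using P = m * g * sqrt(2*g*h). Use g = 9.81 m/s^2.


sqrt(2 * 9.81 * 0.319) = sqrt(6.25878) = 2.501755 m/s
P = 94.6 * 9.81 * 2.501755
= 2321.69 W

2321.69 W


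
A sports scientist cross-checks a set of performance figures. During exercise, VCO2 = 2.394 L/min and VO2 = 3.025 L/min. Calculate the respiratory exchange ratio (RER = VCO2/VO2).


RER = VCO2 / VO2
= 2.394 / 3.025
= 0.7914

0.7914


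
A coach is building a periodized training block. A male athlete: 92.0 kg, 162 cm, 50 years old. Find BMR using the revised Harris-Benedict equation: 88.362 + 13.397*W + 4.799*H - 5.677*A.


Intercept = 88.362
Weight contribution = 13.397 * 92.0 = 1232.524
Height contribution = 4.799 * 162 = 777.438
Age contribution = 5.677 * 50 = 283.85
BMR = 88.362 + 1232.524 + 777.438 - 283.85
= 1814.47 kcal/day

1814.47 kcal/day


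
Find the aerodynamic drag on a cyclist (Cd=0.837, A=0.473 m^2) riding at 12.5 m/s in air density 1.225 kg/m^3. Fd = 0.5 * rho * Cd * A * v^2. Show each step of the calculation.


Fd = 0.5 * 1.225 * 0.837 * 0.473 * 12.5^2
= 0.5 * 1.225 * 0.837 * 0.473 * 156.25
= 37.889 N

37.889 N


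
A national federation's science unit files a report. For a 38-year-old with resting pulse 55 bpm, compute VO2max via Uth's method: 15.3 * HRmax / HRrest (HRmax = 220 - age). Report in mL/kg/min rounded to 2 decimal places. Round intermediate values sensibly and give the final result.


Step 1: HRmax = 220 - 38 = 182 bpm
Step 2: Ratio = 182 / 55 = 3.3091
Step 3: VO2max = 15.3 * 3.3091 = 50.63 mL/kg/min

50.63 mL/kg/min


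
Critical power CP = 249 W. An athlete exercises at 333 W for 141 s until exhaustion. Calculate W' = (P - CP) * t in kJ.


P - CP = 333 - 249 = 84 W
W' = 84 * 141 = 11844 J
= 11844 / 1000 = 11.844 kJ

11.844 kJ


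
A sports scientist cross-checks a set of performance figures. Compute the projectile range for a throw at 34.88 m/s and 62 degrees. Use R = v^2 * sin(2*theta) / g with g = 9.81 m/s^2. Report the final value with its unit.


Two times the angle = 124 degrees
sin(124) = 0.829038
R = 1216.6144 * 0.829038 / 9.81 = 102.815 m

102.815 m


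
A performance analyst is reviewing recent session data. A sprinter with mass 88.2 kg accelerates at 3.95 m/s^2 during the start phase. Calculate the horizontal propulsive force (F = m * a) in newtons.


F = m * a
= 88.2 * 3.95
= 348.39 N

348.39 N


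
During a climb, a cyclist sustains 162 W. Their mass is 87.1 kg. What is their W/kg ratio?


Power-to-weight = 162 W / 87.1 kg
= 1.86 W/kg

1.86 W/kg


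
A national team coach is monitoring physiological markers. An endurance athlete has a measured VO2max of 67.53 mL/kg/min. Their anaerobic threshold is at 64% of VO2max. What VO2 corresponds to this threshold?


Anaerobic threshold VO2 = VO2max * 64%
= 67.53 * 0.64
= 43.22 mL/kg/min

43.22 mL/kg/min


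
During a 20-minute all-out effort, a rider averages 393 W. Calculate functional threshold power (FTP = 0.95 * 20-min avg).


FTP = 0.95 * 393
= 373.35 W

373.35 W


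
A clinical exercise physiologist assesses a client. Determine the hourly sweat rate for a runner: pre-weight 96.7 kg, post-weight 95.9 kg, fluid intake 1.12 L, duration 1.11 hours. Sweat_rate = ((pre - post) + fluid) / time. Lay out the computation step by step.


Mass lost = 96.7 - 95.9 = 0.8 kg
Add fluid consumed: 0.8 + 1.12 = 1.92 L total sweat
Sweat rate = 1.92 / 1.11 = 1.73 L/h

1.73 L/h


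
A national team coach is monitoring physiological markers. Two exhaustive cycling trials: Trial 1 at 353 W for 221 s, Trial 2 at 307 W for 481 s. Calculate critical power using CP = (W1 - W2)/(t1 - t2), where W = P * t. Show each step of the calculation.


W1 = 353 * 221 = 78013 J
W2 = 307 * 481 = 147667 J
CP = (78013 - 147667) / (221 - 481)
= -69654 / -260
= 267.9 W

267.9 W


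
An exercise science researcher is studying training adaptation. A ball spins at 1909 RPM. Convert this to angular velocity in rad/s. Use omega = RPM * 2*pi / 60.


omega = 1909 * 2 * pi / 60
= 1909 * 6.28318531 / 60
= 11994.601 / 60
= 199.91 rad/s

199.91 rad/s


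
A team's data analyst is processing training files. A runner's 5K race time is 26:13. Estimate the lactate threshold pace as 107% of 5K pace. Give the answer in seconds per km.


Total race time = 26*60 + 13 = 1573 seconds
5K pace = 1573 / 5 = 314.6 sec/km
LT pace = 314.6 * 1.07 = 336.62 sec/km

336.62 s/km


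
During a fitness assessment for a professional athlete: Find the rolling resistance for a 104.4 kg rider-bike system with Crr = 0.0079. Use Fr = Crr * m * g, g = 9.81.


m * g = 104.4 * 9.81 = 1024.164 N
Fr = 0.0079 * 1024.164 = 8.091 N

8.091 N


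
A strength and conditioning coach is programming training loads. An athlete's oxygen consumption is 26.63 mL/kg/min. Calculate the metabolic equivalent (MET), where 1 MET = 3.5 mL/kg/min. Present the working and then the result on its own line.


MET = VO2 / 3.5
= 26.63 / 3.5
= 7.61 METs

7.61 METs


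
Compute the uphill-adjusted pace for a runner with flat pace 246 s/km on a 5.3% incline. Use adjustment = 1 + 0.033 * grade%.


Adjustment factor = 1 + 0.033 * 5.3 = 1.1749
Grade-adjusted pace = 246 * 1.1749 = 289.03 s/km

289.03 s/km


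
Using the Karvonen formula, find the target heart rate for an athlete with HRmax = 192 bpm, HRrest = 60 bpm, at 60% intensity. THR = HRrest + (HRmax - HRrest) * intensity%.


HRR = 192 - 60 = 132
THR = 60 + 132 * 0.6
= 60 + 79.2
= 139.2 bpm

139.2 bpm


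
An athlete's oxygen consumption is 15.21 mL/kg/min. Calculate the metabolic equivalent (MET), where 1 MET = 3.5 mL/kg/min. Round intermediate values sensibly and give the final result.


MET = VO2 / 3.5
= 15.21 / 3.5
= 4.35 METs

4.35 METs


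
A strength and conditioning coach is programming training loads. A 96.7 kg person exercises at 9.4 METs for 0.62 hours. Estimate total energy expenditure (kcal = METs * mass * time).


Energy = METs * mass(kg) * time(h)
= 9.4 * 96.7 * 0.62
= 563.57 kcal

563.57 kcal


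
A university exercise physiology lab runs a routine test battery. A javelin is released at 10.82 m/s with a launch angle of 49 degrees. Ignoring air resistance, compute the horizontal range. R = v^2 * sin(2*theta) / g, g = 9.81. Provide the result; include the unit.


Launch speed squared = 117.0724
sin(2 * 49 deg) = 0.990268
Range = 117.0724 * 0.990268 / 9.81
= 11.818 m

11.818 m


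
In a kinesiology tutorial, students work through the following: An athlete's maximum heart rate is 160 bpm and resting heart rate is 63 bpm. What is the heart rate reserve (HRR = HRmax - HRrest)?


HRR = HRmax - HRrest
= 160 - 63
= 97 bpm

97 bpm


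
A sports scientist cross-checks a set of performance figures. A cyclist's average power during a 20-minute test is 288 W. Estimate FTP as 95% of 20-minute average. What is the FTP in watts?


FTP = 20-min power * 0.95
= 288 * 0.95
= 273.6 W

273.6 W


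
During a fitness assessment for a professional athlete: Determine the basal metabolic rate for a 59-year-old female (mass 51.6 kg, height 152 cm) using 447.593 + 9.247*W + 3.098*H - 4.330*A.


BMR = 447.593 + 9.247*51.6 + 3.098*152 - 4.330*59
= 1140.16 kcal/day

1140.16 kcal/day


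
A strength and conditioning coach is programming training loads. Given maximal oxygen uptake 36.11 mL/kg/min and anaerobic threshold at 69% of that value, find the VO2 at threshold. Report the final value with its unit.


Percentage as decimal = 0.69
VO2 at AT = 36.11 * 0.69 = 24.92 mL/kg/min

24.92 mL/kg/min


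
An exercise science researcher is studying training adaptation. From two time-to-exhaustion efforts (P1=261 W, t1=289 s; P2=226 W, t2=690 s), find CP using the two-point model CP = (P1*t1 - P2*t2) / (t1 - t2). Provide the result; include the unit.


Work in trial 1 = 75429 J
Work in trial 2 = 155940 J
Delta work = -80511 J
Delta time = -401 s
CP = -80511 / -401 = 200.78 W

200.78 W


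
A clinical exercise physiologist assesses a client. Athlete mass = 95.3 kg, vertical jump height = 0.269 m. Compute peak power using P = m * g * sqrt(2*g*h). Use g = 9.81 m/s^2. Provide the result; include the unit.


sqrt(2 * 9.81 * 0.269) = sqrt(5.27778) = 2.297342 m/s
P = 95.3 * 9.81 * 2.297342
= 2147.77 W

2147.77 W


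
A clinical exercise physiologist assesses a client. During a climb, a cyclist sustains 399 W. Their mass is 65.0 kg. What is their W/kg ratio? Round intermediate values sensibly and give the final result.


Power-to-weight = 399 W / 65.0 kg
= 6.138 W/kg

6.138 W/kg


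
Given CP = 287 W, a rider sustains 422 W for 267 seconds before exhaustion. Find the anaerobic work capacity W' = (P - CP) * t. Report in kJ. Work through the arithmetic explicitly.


Excess power = 422 - 287 = 135 W
Work above CP = 135 * 267 = 36045 J
W' = 36.045 kJ

36.045 kJ


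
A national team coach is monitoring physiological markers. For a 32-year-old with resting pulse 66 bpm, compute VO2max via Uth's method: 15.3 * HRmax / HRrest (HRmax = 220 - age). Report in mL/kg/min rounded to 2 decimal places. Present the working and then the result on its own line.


Step 1: HRmax = 220 - 32 = 188 bpm
Step 2: Ratio = 188 / 66 = 2.8485
Step 3: VO2max = 15.3 * 2.8485 = 43.58 mL/kg/min

43.58 mL/kg/min


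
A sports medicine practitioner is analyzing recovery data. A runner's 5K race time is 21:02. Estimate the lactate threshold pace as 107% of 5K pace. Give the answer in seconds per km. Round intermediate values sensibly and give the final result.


Total race time = 21*60 + 2 = 1262 seconds
5K pace = 1262 / 5 = 252.4 sec/km
LT pace = 252.4 * 1.07 = 270.07 sec/km

270.07 s/km


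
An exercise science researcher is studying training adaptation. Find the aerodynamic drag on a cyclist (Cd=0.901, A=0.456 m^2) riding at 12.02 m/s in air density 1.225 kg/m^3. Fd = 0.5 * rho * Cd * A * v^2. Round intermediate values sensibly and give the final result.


Fd = 0.5 * 1.225 * 0.901 * 0.456 * 12.02^2
= 0.5 * 1.225 * 0.901 * 0.456 * 144.4804
= 36.358 N

36.358 N


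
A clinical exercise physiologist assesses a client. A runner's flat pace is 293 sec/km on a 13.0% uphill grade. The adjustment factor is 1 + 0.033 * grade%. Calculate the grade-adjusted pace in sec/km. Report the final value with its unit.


Factor = 1 + 0.033 * 13.0 = 1.429
Adjusted pace = 293 * 1.429
= 418.7 sec/km

418.7 s/km


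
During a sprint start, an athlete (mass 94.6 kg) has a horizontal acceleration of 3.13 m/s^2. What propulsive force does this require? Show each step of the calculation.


Propulsive force = mass * acceleration
= 94.6 kg * 3.13 m/s^2
= 296.1 N

296.1 N


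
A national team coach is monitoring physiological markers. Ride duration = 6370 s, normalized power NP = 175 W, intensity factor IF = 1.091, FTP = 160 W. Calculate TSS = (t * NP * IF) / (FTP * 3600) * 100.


Numerator = 6370 * 175 * 1.091 = 1216192.25
Denominator = 160 * 3600 = 576000
TSS = 1216192.25 / 576000 * 100
= 211.14

211.14 TSS


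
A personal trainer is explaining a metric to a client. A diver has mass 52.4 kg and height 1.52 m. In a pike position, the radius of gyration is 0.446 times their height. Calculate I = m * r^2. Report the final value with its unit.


r = 0.446 * 1.52 = 0.67792 m
I = m * r^2 = 52.4 * 0.459576 = 24.082 kg*m^2

24.082 kg*m^2


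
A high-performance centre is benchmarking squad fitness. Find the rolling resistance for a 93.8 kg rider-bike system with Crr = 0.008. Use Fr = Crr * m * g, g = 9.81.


m * g = 93.8 * 9.81 = 920.178 N
Fr = 0.008 * 920.178 = 7.361 N

7.361 N


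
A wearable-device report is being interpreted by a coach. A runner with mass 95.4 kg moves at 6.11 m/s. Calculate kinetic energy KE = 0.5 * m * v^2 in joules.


v^2 = 6.11^2 = 37.3321
KE = 0.5 * 95.4 * 37.3321
= 1780.74 J

1780.74 J


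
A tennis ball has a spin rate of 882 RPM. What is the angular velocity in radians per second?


Convert RPM to rad/s: multiply by 2*pi and divide by 60
omega = 882 * 2 * pi / 60
= 92.363 rad/s

92.363 rad/s


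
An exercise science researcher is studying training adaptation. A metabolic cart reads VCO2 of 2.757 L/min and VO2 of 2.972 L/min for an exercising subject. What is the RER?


RER = VCO2 / VO2 = 2.757 / 2.972 = 0.9277

0.9277


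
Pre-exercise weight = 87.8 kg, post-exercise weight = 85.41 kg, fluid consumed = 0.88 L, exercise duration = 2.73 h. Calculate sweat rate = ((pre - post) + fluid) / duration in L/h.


Weight loss = 87.8 - 85.41 = 2.39 kg (approx L)
Total sweat = 2.39 + 0.88 = 3.27 L
Sweat rate = 3.27 / 2.73 = 1.198 L/h

1.198 L/h


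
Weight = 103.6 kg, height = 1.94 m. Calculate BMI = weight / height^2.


height^2 = 1.94^2 = 3.7636
BMI = 103.6 / 3.7636 = 27.53 kg/m^2

27.53 kg/m^2


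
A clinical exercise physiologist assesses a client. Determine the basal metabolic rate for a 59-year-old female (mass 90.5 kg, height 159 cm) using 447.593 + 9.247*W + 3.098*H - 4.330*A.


BMR = 447.593 + 9.247*90.5 + 3.098*159 - 4.330*59
= 1521.56 kcal/day

1521.56 kcal/day


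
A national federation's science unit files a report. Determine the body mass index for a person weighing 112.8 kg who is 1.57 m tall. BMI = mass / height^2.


BMI = mass / height^2
= 112.8 / 1.57^2
= 112.8 / 2.4649
= 45.76 kg/m^2

45.76 kg/m^2


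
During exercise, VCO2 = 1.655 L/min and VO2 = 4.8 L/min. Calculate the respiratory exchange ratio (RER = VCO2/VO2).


RER = VCO2 / VO2
= 1.655 / 4.8
= 0.3448

0.3448


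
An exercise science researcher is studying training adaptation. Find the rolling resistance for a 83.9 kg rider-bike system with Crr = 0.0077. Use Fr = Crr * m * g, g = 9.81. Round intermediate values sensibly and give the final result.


m * g = 83.9 * 9.81 = 823.059 N
Fr = 0.0077 * 823.059 = 6.338 N

6.338 N


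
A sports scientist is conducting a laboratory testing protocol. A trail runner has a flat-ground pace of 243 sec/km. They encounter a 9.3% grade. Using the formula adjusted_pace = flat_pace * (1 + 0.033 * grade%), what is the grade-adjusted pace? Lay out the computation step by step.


Grade factor = 1 + 0.033 * 9.3 = 1.3069
Adjusted = 243 * 1.3069 = 317.58 sec/km

317.58 s/km


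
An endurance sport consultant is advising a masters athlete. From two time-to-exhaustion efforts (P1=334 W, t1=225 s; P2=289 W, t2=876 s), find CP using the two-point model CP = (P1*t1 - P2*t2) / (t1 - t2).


Work in trial 1 = 75150 J
Work in trial 2 = 253164 J
Delta work = -178014 J
Delta time = -651 s
CP = -178014 / -651 = 273.45 W

273.45 W


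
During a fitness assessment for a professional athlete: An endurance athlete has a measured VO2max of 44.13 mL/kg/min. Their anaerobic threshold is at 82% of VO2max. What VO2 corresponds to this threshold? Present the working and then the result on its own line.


Anaerobic threshold VO2 = VO2max * 82%
= 44.13 * 0.82
= 36.19 mL/kg/min

36.19 mL/kg/min


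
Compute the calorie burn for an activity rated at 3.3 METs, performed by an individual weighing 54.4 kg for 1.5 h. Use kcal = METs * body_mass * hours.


Product of METs and mass = 3.3 * 54.4 = 179.52
Total kcal = 179.52 * 1.5 = 269.28 kcal

269.28 kcal


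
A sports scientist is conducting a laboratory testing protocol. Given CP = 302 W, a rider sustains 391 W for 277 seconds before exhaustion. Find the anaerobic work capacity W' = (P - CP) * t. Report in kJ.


Excess power = 391 - 302 = 89 W
Work above CP = 89 * 277 = 24653 J
W' = 24.653 kJ

24.653 kJ


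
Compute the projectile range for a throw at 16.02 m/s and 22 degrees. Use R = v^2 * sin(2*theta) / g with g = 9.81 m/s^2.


Two times the angle = 44 degrees
sin(44) = 0.694658
R = 256.6404 * 0.694658 / 9.81 = 18.173 m

18.173 m


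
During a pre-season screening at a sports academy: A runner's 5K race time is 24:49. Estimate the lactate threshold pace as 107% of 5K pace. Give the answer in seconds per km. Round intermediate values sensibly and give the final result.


Total race time = 24*60 + 49 = 1489 seconds
5K pace = 1489 / 5 = 297.8 sec/km
LT pace = 297.8 * 1.07 = 318.65 sec/km

318.65 s/km


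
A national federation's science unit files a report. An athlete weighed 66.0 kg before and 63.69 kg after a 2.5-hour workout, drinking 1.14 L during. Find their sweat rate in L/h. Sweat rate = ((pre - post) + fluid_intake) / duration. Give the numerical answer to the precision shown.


Body mass change = 2.31 kg
Total sweat loss = 2.31 + 1.14 = 3.45 L
Rate = 3.45 / 2.5 = 1.38 L/h

1.38 L/h


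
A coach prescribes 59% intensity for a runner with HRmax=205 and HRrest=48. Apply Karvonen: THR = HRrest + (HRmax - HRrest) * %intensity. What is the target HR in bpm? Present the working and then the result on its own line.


Heart rate reserve = 205 - 48 = 157
Intensity fraction = 59 / 100 = 0.59
THR = 48 + 157 * 0.59 = 140.63 bpm

140.63 bpm


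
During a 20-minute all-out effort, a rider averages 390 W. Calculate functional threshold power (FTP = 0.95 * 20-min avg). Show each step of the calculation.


FTP = 0.95 * 390
= 370.5 W

370.5 W


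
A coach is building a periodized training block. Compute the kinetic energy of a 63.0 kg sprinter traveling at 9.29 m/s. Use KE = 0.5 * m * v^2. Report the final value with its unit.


Velocity squared = 86.3041
KE = 0.5 * 63.0 * 86.3041 = 2718.58 J

2718.58 J


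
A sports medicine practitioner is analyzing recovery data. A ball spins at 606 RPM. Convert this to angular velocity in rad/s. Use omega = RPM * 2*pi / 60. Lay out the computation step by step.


omega = 606 * 2 * pi / 60
= 606 * 6.28318531 / 60
= 3807.61 / 60
= 63.46 rad/s

63.46 rad/s


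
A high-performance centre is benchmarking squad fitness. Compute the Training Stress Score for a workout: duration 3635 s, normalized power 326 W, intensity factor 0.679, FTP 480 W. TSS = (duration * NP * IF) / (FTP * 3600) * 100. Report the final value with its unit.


Product = 3635 * 326 * 0.679 = 804621.79
Base = 480 * 3600 = 1728000
TSS = 804621.79 / 1728000 * 100 = 46.56

46.56 TSS


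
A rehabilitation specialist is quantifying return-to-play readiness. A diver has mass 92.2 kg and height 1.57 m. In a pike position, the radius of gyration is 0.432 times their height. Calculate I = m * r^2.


r = 0.432 * 1.57 = 0.67824 m
I = m * r^2 = 92.2 * 0.460009 = 42.413 kg*m^2

42.413 kg*m^2


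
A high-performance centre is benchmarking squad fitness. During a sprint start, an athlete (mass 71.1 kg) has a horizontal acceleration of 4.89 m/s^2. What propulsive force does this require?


Propulsive force = mass * acceleration
= 71.1 kg * 4.89 m/s^2
= 347.68 N

347.68 N


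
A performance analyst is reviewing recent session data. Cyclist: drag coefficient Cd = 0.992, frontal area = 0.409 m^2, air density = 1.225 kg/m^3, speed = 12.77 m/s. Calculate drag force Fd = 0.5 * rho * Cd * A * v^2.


v^2 = 12.77^2 = 163.0729
Fd = 0.5 * 1.225 * 0.992 * 0.409 * 163.0729
= 40.525 N

40.525 N


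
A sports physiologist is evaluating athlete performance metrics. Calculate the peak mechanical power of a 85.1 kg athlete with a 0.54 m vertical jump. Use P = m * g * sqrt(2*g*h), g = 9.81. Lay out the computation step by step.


First, sqrt(2gh) = sqrt(2 * 9.81 * 0.54)
= sqrt(10.5948) = 3.254965 m/s
Power = 85.1 * 9.81 * 3.254965 = 2717.35 W

2717.35 W


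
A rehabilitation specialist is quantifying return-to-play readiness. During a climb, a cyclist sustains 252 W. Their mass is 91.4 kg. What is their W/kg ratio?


Power-to-weight = 252 W / 91.4 kg
= 2.757 W/kg

2.757 W/kg


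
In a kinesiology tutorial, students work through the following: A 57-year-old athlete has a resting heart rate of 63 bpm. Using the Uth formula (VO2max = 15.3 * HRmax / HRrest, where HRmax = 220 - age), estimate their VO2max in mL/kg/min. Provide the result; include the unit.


HRmax = 220 - 57 = 163 bpm
Ratio = HRmax / HRrest = 163 / 63 = 2.5873
VO2max = 15.3 * 2.5873 = 39.59 mL/kg/min

39.59 mL/kg/min


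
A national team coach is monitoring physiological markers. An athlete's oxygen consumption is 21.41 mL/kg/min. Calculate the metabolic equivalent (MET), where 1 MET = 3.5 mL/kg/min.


MET = VO2 / 3.5
= 21.41 / 3.5
= 6.12 METs

6.12 METs


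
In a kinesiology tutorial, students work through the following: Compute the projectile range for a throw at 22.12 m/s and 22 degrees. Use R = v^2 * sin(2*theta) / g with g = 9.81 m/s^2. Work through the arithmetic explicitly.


Two times the angle = 44 degrees
sin(44) = 0.694658
R = 489.2944 * 0.694658 / 9.81 = 34.648 m

34.648 m
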